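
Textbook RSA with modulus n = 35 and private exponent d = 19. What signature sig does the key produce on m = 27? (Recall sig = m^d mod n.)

m^19 mod 35 = 13

13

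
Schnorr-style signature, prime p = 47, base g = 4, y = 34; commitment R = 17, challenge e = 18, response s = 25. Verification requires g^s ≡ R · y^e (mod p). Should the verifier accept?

reject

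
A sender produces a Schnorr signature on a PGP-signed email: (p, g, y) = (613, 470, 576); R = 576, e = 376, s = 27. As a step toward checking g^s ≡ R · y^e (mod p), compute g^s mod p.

Squares mod 613: 470^1≡470, 470^2≡220, 470^4≡586, 470^8≡116, 470^16≡583
27 = 16 + 8 + 2 + 1, so 470^27 ≡ 583·116·220·470 ≡ 226 (mod 613)

226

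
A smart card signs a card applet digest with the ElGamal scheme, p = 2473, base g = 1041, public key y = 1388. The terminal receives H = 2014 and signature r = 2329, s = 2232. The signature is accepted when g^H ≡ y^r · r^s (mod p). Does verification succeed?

passes

Left side g^H mod p:
1041^2 = 1083681 ≡ 507
1041^4 ≡ 507^2 = 257049 ≡ 2330
1041^8 ≡ 2330^2 = 5428900 ≡ 665
1041^16 ≡ 665^2 = 442225 ≡ 2031
1041^32 ≡ 2031^2 = 4124961 ≡ 2470
1041^64 ≡ 2470^2 = 6100900 ≡ 9
1041^128 ≡ 9^2 = 81
1041^256 ≡ 81^2 = 6561 ≡ 1615
1041^512 ≡ 1615^2 = 2608225 ≡ 1683
1041^1024 ≡ 1683^2 = 2832489 ≡ 904
2014 = 1024 + 512 + 256 + 128 + 64 + 16 + 8 + 4 + 2, so 1041^2014 ≡ 904·1683·1615·81·9·2031·665·2330·507 ≡ 2230 (mod 2473)
Right side y^r · r^s mod p:
1388^2 = 1926544 ≡ 77
1388^4 ≡ 77^2 = 5929 ≡ 983
1388^8 ≡ 983^2 = 966289 ≡ 1819
1388^16 ≡ 1819^2 = 3308761 ≡ 2360
1388^32 ≡ 2360^2 = 5569600 ≡ 404
1388^64 ≡ 404^2 = 163216 ≡ 2471
1388^128 ≡ 2471^2 = 6105841 ≡ 4
1388^256 ≡ 4^2 = 16
1388^512 ≡ 16^2 = 256
1388^1024 ≡ 256^2 = 65536 ≡ 1238
1388^2048 ≡ 1238^2 = 1532644 ≡ 1857
2329 = 2048 + 256 + 16 + 8 + 1, so 1388^2329 ≡ 1857·16·2360·1819·1388 ≡ 2076 (mod 2473)
2329^2 = 5424241 ≡ 952
2329^4 ≡ 952^2 = 906304 ≡ 1186
2329^8 ≡ 1186^2 = 1406596 ≡ 1932
2329^16 ≡ 1932^2 = 3732624 ≡ 867
2329^32 ≡ 867^2 = 751689 ≡ 2370
2329^64 ≡ 2370^2 = 5616900 ≡ 717
2329^128 ≡ 717^2 = 514089 ≡ 2178
2329^256 ≡ 2178^2 = 4743684 ≡ 470
2329^512 ≡ 470^2 = 220900 ≡ 803
2329^1024 ≡ 803^2 = 644809 ≡ 1829
2329^2048 ≡ 1829^2 = 3345241 ≡ 1745
2232 = 2048 + 128 + 32 + 16 + 8, so 2329^2232 ≡ 1745·2178·2370·867·1932 ≡ 1533 (mod 2473)
2076·1533 = 3182508 ≡ 2230 (mod 2473)
2230 ≡ 2230 (mod 2473), so the signature is genuine.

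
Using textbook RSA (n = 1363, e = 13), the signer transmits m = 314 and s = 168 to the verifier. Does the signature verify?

Squares mod 1363: s^1≡168, s^2≡964, s^4≡1093, s^8≡661
13 = 8 + 4 + 1, so s^13 ≡ 661·1093·168 ≡ 314 (mod 1363)
s^13 mod 1363 = 314 matches m.

verifies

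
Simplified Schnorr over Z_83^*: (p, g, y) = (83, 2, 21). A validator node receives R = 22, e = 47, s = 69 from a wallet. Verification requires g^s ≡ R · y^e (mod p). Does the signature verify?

does not verify

g^s mod p:
Squares mod 83: 2^1≡2, 2^2≡4, 2^4≡16, 2^8≡7, 2^16≡49, 2^32≡77, 2^64≡36
69 = 64 + 4 + 1, so 2^69 ≡ 36·16·2 ≡ 73 (mod 83)
R · y^e mod p:
Squares mod 83: 21^1≡21, 21^2≡26, 21^4≡12, 21^8≡61, 21^16≡69, 21^32≡30
47 = 32 + 8 + 4 + 2 + 1, so 21^47 ≡ 30·61·12·26·21 ≡ 63 (mod 83)
22·63 = 1386 ≡ 58 (mod 83)
73 ≠ 58; the check fails.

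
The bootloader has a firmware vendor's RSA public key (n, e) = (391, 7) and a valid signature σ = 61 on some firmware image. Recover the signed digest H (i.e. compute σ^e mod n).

379

σ^2 ≡ 61^2 = 3721 ≡ 202
σ^4 ≡ 202^2 = 40804 ≡ 140
7 = 4 + 2 + 1, so σ^7 ≡ 140·202·61 ≡ 379 (mod 391)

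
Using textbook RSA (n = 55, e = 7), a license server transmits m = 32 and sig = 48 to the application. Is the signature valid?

invalid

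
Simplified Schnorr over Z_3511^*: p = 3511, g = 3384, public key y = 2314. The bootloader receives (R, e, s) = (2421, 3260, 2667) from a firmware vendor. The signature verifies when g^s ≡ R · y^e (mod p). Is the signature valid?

invalid

g^s mod p:
Squares mod 3511: 3384^1≡3384, 3384^2≡2085, 3384^4≡607, 3384^8≡3305, 3384^16≡304, 3384^32≡1130, 3384^64≡2407, 3384^128≡499, 3384^256≡3231, 3384^512≡1158, 3384^1024≡3273, 3384^2048≡468
2667 = 2048 + 512 + 64 + 32 + 8 + 2 + 1, so 3384^2667 ≡ 468·1158·2407·1130·3305·2085·3384 ≡ 439 (mod 3511)
R · y^e mod p:
Squares mod 3511: 2314^1≡2314, 2314^2≡321, 2314^4≡1222, 2314^8≡1109, 2314^16≡1031, 2314^32≡2639, 2314^64≡2008, 2314^128≡1436, 2314^256≡1139, 2314^512≡1762, 2314^1024≡920, 2314^2048≡249
3260 = 2048 + 1024 + 128 + 32 + 16 + 8 + 4, so 2314^3260 ≡ 249·920·1436·2639·1031·1109·1222 ≡ 1525 (mod 3511)
2421·1525 = 3692025 ≡ 1964 (mod 3511)
439 ≠ 1964; the check fails.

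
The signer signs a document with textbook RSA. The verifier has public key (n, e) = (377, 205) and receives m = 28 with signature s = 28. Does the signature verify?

verifies

s^2 ≡ 28^2 = 784 ≡ 30
s^4 ≡ 30^2 = 900 ≡ 146
s^8 ≡ 146^2 = 21316 ≡ 204
s^16 ≡ 204^2 = 41616 ≡ 146
s^32 ≡ 146^2 = 21316 ≡ 204
s^64 ≡ 204^2 = 41616 ≡ 146
s^128 ≡ 146^2 = 21316 ≡ 204
205 = 128 + 64 + 8 + 4 + 1, so s^205 ≡ 204·146·204·146·28 ≡ 28 (mod 377)
s^205 mod 377 = 28 matches m.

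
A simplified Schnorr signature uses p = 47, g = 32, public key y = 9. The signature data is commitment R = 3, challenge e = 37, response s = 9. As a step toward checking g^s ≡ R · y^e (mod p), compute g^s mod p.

24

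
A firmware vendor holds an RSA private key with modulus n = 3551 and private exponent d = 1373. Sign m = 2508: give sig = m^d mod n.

m^2 ≡ 2508^2 = 6290064 ≡ 1243
m^4 ≡ 1243^2 = 1545049 ≡ 364
m^8 ≡ 364^2 = 132496 ≡ 1109
m^16 ≡ 1109^2 = 1229881 ≡ 1235
m^32 ≡ 1235^2 = 1525225 ≡ 1846
m^64 ≡ 1846^2 = 3407716 ≡ 2307
m^128 ≡ 2307^2 = 5322249 ≡ 2851
m^256 ≡ 2851^2 = 8128201 ≡ 3513
m^512 ≡ 3513^2 = 12341169 ≡ 1444
m^1024 ≡ 1444^2 = 2085136 ≡ 699
1373 = 1024 + 256 + 64 + 16 + 8 + 4 + 1, so m^1373 ≡ 699·3513·2307·1235·1109·364·2508 ≡ 640 (mod 3551)

640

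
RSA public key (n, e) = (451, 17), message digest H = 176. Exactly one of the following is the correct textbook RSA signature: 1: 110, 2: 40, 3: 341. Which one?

1

Candidate 1: Squares mod 451: 110^1≡110, 110^2≡374, 110^4≡66, 110^8≡297, 110^16≡264; 17 = 16 + 1, so 110^17 ≡ 264·110 ≡ 176 (mod 451)
  → matches H = 176
Candidate 2: Squares mod 451: 40^1≡40, 40^2≡247, 40^4≡124, 40^8≡42, 40^16≡411; 17 = 16 + 1, so 40^17 ≡ 411·40 ≡ 204 (mod 451)
Candidate 3: Squares mod 451: 341^1≡341, 341^2≡374, 341^4≡66, 341^8≡297, 341^16≡264; 17 = 16 + 1, so 341^17 ≡ 264·341 ≡ 275 (mod 451)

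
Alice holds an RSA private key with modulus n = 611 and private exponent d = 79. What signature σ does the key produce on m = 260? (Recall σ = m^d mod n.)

520

Squares mod 611: m^1≡260, m^2≡390, m^4≡572, m^8≡299, m^16≡195, m^32≡143, m^64≡286
79 = 64 + 8 + 4 + 2 + 1, so m^79 ≡ 286·299·572·390·260 ≡ 520 (mod 611)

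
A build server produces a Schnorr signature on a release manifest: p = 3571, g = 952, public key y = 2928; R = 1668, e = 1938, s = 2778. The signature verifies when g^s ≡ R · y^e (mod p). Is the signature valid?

g^s mod p:
952^2 = 906304 ≡ 2841
952^4 ≡ 2841^2 = 8071281 ≡ 821
952^8 ≡ 821^2 = 674041 ≡ 2693
952^16 ≡ 2693^2 = 7252249 ≡ 3119
952^32 ≡ 3119^2 = 9728161 ≡ 757
952^64 ≡ 757^2 = 573049 ≡ 1689
952^128 ≡ 1689^2 = 2852721 ≡ 3063
952^256 ≡ 3063^2 = 9381969 ≡ 952
952^512 ≡ 952^2 = 906304 ≡ 2841
952^1024 ≡ 2841^2 = 8071281 ≡ 821
952^2048 ≡ 821^2 = 674041 ≡ 2693
2778 = 2048 + 512 + 128 + 64 + 16 + 8 + 2, so 952^2778 ≡ 2693·2841·3063·1689·3119·2693·2841 ≡ 273 (mod 3571)
R · y^e mod p:
2928^2 = 8573184 ≡ 2784
2928^4 ≡ 2784^2 = 7750656 ≡ 1586
2928^8 ≡ 1586^2 = 2515396 ≡ 1412
2928^16 ≡ 1412^2 = 1993744 ≡ 1126
2928^32 ≡ 1126^2 = 1267876 ≡ 171
2928^64 ≡ 171^2 = 29241 ≡ 673
2928^128 ≡ 673^2 = 452929 ≡ 2983
2928^256 ≡ 2983^2 = 8898289 ≡ 2928
2928^512 ≡ 2928^2 = 8573184 ≡ 2784
2928^1024 ≡ 2784^2 = 7750656 ≡ 1586
1938 = 1024 + 512 + 256 + 128 + 16 + 2, so 2928^1938 ≡ 1586·2784·2928·2983·1126·2784 ≡ 3128 (mod 3571)
1668·3128 = 5217504 ≡ 273 (mod 3571)
273 ≡ 273 (mod 3571); signature holds.

valid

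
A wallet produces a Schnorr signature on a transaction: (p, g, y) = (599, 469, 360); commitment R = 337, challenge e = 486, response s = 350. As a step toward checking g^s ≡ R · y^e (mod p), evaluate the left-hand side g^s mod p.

390

Squares mod 599: 469^1≡469, 469^2≡128, 469^4≡211, 469^8≡195, 469^16≡288, 469^32≡282, 469^64≡456, 469^128≡83, 469^256≡300
350 = 256 + 64 + 16 + 8 + 4 + 2, so 469^350 ≡ 300·456·288·195·211·128 ≡ 390 (mod 599)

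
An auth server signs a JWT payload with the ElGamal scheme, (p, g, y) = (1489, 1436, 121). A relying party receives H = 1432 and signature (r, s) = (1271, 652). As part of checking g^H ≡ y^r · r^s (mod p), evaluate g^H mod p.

1436^2 = 2062096 ≡ 1320
1436^4 ≡ 1320^2 = 1742400 ≡ 270
1436^8 ≡ 270^2 = 72900 ≡ 1428
1436^16 ≡ 1428^2 = 2039184 ≡ 743
1436^32 ≡ 743^2 = 552049 ≡ 1119
1436^64 ≡ 1119^2 = 1252161 ≡ 1401
1436^128 ≡ 1401^2 = 1962801 ≡ 299
1436^256 ≡ 299^2 = 89401 ≡ 61
1436^512 ≡ 61^2 = 3721 ≡ 743
1436^1024 ≡ 743^2 = 552049 ≡ 1119
1432 = 1024 + 256 + 128 + 16 + 8, so 1436^1432 ≡ 1119·61·299·743·1428 ≡ 999 (mod 1489)

999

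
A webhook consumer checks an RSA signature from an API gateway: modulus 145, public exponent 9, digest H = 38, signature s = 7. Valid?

no

s^2 ≡ 7^2 = 49
s^4 ≡ 49^2 = 2401 ≡ 81
s^8 ≡ 81^2 = 6561 ≡ 36
9 = 8 + 1, so s^9 ≡ 36·7 ≡ 107 (mod 145)
The recovered value 107 does not match the digest 38.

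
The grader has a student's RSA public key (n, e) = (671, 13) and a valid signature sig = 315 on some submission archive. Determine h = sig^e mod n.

519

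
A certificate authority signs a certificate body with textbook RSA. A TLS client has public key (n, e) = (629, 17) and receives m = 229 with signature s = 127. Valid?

s^2 ≡ 127^2 = 16129 ≡ 404
s^4 ≡ 404^2 = 163216 ≡ 305
s^8 ≡ 305^2 = 93025 ≡ 562
s^16 ≡ 562^2 = 315844 ≡ 86
17 = 16 + 1, so s^17 ≡ 86·127 ≡ 229 (mod 629)
229 = m, so the signature checks out.

yes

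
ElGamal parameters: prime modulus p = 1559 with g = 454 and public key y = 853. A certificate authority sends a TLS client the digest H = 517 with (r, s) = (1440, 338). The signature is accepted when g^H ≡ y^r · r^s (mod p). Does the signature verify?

does not verify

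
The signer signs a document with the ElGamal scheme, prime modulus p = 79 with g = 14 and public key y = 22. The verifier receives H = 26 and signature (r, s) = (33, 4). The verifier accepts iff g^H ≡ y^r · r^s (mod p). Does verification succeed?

Left side g^H mod p:
Squares mod 79: 14^1≡14, 14^2≡38, 14^4≡22, 14^8≡10, 14^16≡21
26 = 16 + 8 + 2, so 14^26 ≡ 21·10·38 ≡ 1 (mod 79)
Right side y^r · r^s mod p:
Squares mod 79: 22^1≡22, 22^2≡10, 22^4≡21, 22^8≡46, 22^16≡62, 22^32≡52
33 = 32 + 1, so 22^33 ≡ 52·22 ≡ 38 (mod 79)
Squares mod 79: 33^1≡33, 33^2≡62, 33^4≡52
33^4 ≡ 52 (mod 79)
38·52 = 1976 ≡ 1 (mod 79)
1 ≡ 1 (mod 79), so the signature is genuine.

passes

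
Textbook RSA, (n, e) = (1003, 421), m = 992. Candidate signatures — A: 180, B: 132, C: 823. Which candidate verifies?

Candidate A: Squares mod 1003: 180^1≡180, 180^2≡304, 180^4≡140, 180^8≡543, 180^16≡970, 180^32≡86, 180^64≡375, 180^128≡205, 180^256≡902; 421 = 256 + 128 + 32 + 4 + 1, so 180^421 ≡ 902·205·86·140·180 ≡ 992 (mod 1003)
  → matches m = 992
Candidate B: Squares mod 1003: 132^1≡132, 132^2≡373, 132^4≡715, 132^8≡698, 132^16≡749, 132^32≡324, 132^64≡664, 132^128≡579, 132^256≡239; 421 = 256 + 128 + 32 + 4 + 1, so 132^421 ≡ 239·579·324·715·132 ≡ 319 (mod 1003)
Candidate C: Squares mod 1003: 823^1≡823, 823^2≡304, 823^4≡140, 823^8≡543, 823^16≡970, 823^32≡86, 823^64≡375, 823^128≡205, 823^256≡902; 421 = 256 + 128 + 32 + 4 + 1, so 823^421 ≡ 902·205·86·140·823 ≡ 11 (mod 1003)

A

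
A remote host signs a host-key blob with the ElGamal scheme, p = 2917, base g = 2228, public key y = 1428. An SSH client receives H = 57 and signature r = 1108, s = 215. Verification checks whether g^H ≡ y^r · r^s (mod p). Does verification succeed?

passes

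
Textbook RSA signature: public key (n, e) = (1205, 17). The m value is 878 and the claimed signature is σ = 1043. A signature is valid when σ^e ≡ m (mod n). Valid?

σ^2 ≡ 1043^2 = 1087849 ≡ 939
σ^4 ≡ 939^2 = 881721 ≡ 866
σ^8 ≡ 866^2 = 749956 ≡ 446
σ^16 ≡ 446^2 = 198916 ≡ 91
17 = 16 + 1, so σ^17 ≡ 91·1043 ≡ 923 (mod 1205)
σ^17 mod 1205 = 923, but m = 878.

no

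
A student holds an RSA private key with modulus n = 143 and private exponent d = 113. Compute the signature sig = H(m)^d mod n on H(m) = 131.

Squares mod 143: (H(m))^1≡131, (H(m))^2≡1, (H(m))^4≡1, (H(m))^8≡1, (H(m))^16≡1, (H(m))^32≡1, (H(m))^64≡1
113 = 64 + 32 + 16 + 1, so (H(m))^113 ≡ 1·1·1·131 ≡ 131 (mod 143)

131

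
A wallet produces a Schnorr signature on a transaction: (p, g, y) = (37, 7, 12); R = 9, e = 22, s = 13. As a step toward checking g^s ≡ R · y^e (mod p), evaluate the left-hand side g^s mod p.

Squares mod 37: 7^1≡7, 7^2≡12, 7^4≡33, 7^8≡16
13 = 8 + 4 + 1, so 7^13 ≡ 16·33·7 ≡ 33 (mod 37)

33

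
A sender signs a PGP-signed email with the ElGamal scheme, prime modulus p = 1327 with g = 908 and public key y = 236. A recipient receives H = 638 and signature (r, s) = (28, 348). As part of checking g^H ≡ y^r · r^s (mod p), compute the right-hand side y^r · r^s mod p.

383

Squares mod 1327: 236^1≡236, 236^2≡1289, 236^4≡117, 236^8≡419, 236^16≡397
28 = 16 + 8 + 4, so 236^28 ≡ 397·419·117 ≡ 349 (mod 1327)
Squares mod 1327: 28^1≡28, 28^2≡784, 28^4≡255, 28^8≡2, 28^16≡4, 28^32≡16, 28^64≡256, 28^128≡513, 28^256≡423
348 = 256 + 64 + 16 + 8 + 4, so 28^348 ≡ 423·256·4·2·255 ≡ 503 (mod 1327)
y^r · r^s ≡ 349·503 = 175547 ≡ 383 (mod 1327)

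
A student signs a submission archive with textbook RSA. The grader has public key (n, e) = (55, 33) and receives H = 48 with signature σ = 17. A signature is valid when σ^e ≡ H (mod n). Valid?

no

Squares mod 55: σ^1≡17, σ^2≡14, σ^4≡31, σ^8≡26, σ^16≡16, σ^32≡36
33 = 32 + 1, so σ^33 ≡ 36·17 ≡ 7 (mod 55)
7 ≠ 48, so verification fails.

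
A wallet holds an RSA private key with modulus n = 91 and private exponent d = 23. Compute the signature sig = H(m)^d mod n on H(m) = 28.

7

(H(m))^2 ≡ 28^2 = 784 ≡ 56
(H(m))^4 ≡ 56^2 = 3136 ≡ 42
(H(m))^8 ≡ 42^2 = 1764 ≡ 35
(H(m))^16 ≡ 35^2 = 1225 ≡ 42
23 = 16 + 4 + 2 + 1, so (H(m))^23 ≡ 42·42·56·28 ≡ 7 (mod 91)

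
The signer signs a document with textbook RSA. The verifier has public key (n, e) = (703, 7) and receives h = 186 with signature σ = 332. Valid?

σ^2 ≡ 332^2 = 110224 ≡ 556
σ^4 ≡ 556^2 = 309136 ≡ 519
7 = 4 + 2 + 1, so σ^7 ≡ 519·556·332 ≡ 517 (mod 703)
517 ≠ 186, so verification fails.

no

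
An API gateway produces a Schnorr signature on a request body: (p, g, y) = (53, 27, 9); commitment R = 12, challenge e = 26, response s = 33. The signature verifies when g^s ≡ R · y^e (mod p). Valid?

g^s mod p:
Squares mod 53: 27^1≡27, 27^2≡40, 27^4≡10, 27^8≡47, 27^16≡36, 27^32≡24
33 = 32 + 1, so 27^33 ≡ 24·27 ≡ 12 (mod 53)
R · y^e mod p:
Squares mod 53: 9^1≡9, 9^2≡28, 9^4≡42, 9^8≡15, 9^16≡13
26 = 16 + 8 + 2, so 9^26 ≡ 13·15·28 ≡ 1 (mod 53)
12·1 = 12 ≡ 12 (mod 53)
12 ≡ 12 (mod 53); signature holds.

yes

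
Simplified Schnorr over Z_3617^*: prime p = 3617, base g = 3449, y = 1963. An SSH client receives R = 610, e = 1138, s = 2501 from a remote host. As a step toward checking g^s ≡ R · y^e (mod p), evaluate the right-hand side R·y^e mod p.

Squares mod 3617: 1963^1≡1963, 1963^2≡1264, 1963^4≡2599, 1963^8≡1862, 1963^16≡1958, 1963^32≡3361, 1963^64≡430, 1963^128≡433, 1963^256≡3022, 1963^512≡3176, 1963^1024≡2780
1138 = 1024 + 64 + 32 + 16 + 2, so 1963^1138 ≡ 2780·430·3361·1958·1264 ≡ 1755 (mod 3617)
R · y^e ≡ 610·1755 = 1070550 ≡ 3535 (mod 3617)

3535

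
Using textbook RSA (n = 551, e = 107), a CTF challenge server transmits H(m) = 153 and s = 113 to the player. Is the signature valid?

Squares mod 551: s^1≡113, s^2≡96, s^4≡400, s^8≡210, s^16≡20, s^32≡400, s^64≡210
107 = 64 + 32 + 8 + 2 + 1, so s^107 ≡ 210·400·210·96·113 ≡ 398 (mod 551)
s^107 mod 551 = 398, but H(m) = 153.

invalid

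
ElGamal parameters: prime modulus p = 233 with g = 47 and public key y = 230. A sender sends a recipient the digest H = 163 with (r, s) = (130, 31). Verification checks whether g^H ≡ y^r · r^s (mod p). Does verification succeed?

fails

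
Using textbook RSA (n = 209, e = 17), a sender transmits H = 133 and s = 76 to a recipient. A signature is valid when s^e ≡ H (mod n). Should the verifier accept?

reject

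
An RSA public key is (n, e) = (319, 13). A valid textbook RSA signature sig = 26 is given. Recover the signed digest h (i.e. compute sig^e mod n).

97

sig^2 ≡ 26^2 = 676 ≡ 38
sig^4 ≡ 38^2 = 1444 ≡ 168
sig^8 ≡ 168^2 = 28224 ≡ 152
13 = 8 + 4 + 1, so sig^13 ≡ 152·168·26 ≡ 97 (mod 319)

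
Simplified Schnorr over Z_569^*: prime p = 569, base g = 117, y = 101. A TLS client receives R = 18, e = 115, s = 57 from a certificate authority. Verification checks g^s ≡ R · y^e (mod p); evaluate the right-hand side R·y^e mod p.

302

101^2 = 10201 ≡ 528
101^4 ≡ 528^2 = 278784 ≡ 543
101^8 ≡ 543^2 = 294849 ≡ 107
101^16 ≡ 107^2 = 11449 ≡ 69
101^32 ≡ 69^2 = 4761 ≡ 209
101^64 ≡ 209^2 = 43681 ≡ 437
115 = 64 + 32 + 16 + 2 + 1, so 101^115 ≡ 437·209·69·528·101 ≡ 80 (mod 569)
R · y^e ≡ 18·80 = 1440 ≡ 302 (mod 569)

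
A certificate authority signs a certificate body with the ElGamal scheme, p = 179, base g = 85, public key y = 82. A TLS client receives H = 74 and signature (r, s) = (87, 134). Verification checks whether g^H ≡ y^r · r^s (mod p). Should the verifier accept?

Left side g^H mod p:
85^74 mod 179 = 15
Right side y^r · r^s mod p:
82^87 mod 179 = 39
87^134 mod 179 = 83
39·83 = 3237 ≡ 15 (mod 179)
15 ≡ 15 (mod 179), so the signature is genuine.

accept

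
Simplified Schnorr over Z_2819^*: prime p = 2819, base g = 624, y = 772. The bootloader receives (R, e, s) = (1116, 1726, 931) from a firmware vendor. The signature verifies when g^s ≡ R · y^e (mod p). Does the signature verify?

g^s mod p:
624^2 = 389376 ≡ 354
624^4 ≡ 354^2 = 125316 ≡ 1280
624^8 ≡ 1280^2 = 1638400 ≡ 561
624^16 ≡ 561^2 = 314721 ≡ 1812
624^32 ≡ 1812^2 = 3283344 ≡ 2028
624^64 ≡ 2028^2 = 4112784 ≡ 2682
624^128 ≡ 2682^2 = 7193124 ≡ 1855
624^256 ≡ 1855^2 = 3441025 ≡ 1845
624^512 ≡ 1845^2 = 3404025 ≡ 1492
931 = 512 + 256 + 128 + 32 + 2 + 1, so 624^931 ≡ 1492·1845·1855·2028·354·624 ≡ 2164 (mod 2819)
R · y^e mod p:
772^2 = 595984 ≡ 1175
772^4 ≡ 1175^2 = 1380625 ≡ 2134
772^8 ≡ 2134^2 = 4553956 ≡ 1271
772^16 ≡ 1271^2 = 1615441 ≡ 154
772^32 ≡ 154^2 = 23716 ≡ 1164
772^64 ≡ 1164^2 = 1354896 ≡ 1776
772^128 ≡ 1776^2 = 3154176 ≡ 2534
772^256 ≡ 2534^2 = 6421156 ≡ 2293
772^512 ≡ 2293^2 = 5257849 ≡ 414
772^1024 ≡ 414^2 = 171396 ≡ 2256
1726 = 1024 + 512 + 128 + 32 + 16 + 8 + 4 + 2, so 772^1726 ≡ 2256·414·2534·1164·154·1271·2134·1175 ≡ 240 (mod 2819)
1116·240 = 267840 ≡ 35 (mod 2819)
2164 ≠ 35; the check fails.

does not verify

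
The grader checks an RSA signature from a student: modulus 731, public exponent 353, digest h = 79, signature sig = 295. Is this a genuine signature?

forged

Squares mod 731: sig^1≡295, sig^2≡36, sig^4≡565, sig^8≡509, sig^16≡307, sig^32≡681, sig^64≡307, sig^128≡681, sig^256≡307
353 = 256 + 64 + 32 + 1, so sig^353 ≡ 307·307·681·295 ≡ 652 (mod 731)
The recovered value 652 does not match the digest 79.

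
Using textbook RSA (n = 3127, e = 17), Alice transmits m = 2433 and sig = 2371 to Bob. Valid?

sig^2 ≡ 2371^2 = 5621641 ≡ 2422
sig^4 ≡ 2422^2 = 5866084 ≡ 2959
sig^8 ≡ 2959^2 = 8755681 ≡ 81
sig^16 ≡ 81^2 = 6561 ≡ 307
17 = 16 + 1, so sig^17 ≡ 307·2371 ≡ 2433 (mod 3127)
2433 = m, so the signature checks out.

yes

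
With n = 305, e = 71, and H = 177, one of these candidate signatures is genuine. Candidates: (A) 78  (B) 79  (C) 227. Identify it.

Candidate A: Squares mod 305: 78^1≡78, 78^2≡289, 78^4≡256, 78^8≡266, 78^16≡301, 78^32≡16, 78^64≡256; 71 = 64 + 4 + 2 + 1, so 78^71 ≡ 256·256·289·78 ≡ 177 (mod 305)
  → matches H = 177
Candidate B: Squares mod 305: 79^1≡79, 79^2≡141, 79^4≡56, 79^8≡86, 79^16≡76, 79^32≡286, 79^64≡56; 71 = 64 + 4 + 2 + 1, so 79^71 ≡ 56·56·141·79 ≡ 254 (mod 305)
Candidate C: Squares mod 305: 227^1≡227, 227^2≡289, 227^4≡256, 227^8≡266, 227^16≡301, 227^32≡16, 227^64≡256; 71 = 64 + 4 + 2 + 1, so 227^71 ≡ 256·256·289·227 ≡ 128 (mod 305)

A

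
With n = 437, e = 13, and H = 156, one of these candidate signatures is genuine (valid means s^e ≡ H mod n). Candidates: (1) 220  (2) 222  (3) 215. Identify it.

Candidate 1: Squares mod 437: 220^1≡220, 220^2≡330, 220^4≡87, 220^8≡140; 13 = 8 + 4 + 1, so 220^13 ≡ 140·87·220 ≡ 353 (mod 437)
Candidate 2: Squares mod 437: 222^1≡222, 222^2≡340, 222^4≡232, 222^8≡73; 13 = 8 + 4 + 1, so 222^13 ≡ 73·232·222 ≡ 281 (mod 437)
Candidate 3: Squares mod 437: 215^1≡215, 215^2≡340, 215^4≡232, 215^8≡73; 13 = 8 + 4 + 1, so 215^13 ≡ 73·232·215 ≡ 156 (mod 437)
  → matches H = 156

3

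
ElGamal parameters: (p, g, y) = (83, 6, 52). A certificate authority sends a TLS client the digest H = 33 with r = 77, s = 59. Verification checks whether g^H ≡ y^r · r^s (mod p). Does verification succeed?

Left side g^H mod p:
6^33 mod 83 = 80
Right side y^r · r^s mod p:
52^77 mod 83 = 66
77^59 mod 83 = 4
66·4 = 264 ≡ 15 (mod 83)
80 ≠ 15, so verification fails.

fails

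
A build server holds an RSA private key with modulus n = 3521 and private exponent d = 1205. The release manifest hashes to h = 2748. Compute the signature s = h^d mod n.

121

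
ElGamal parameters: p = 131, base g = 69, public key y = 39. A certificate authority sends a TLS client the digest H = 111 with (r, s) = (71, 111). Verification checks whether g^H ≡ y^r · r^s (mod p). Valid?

yes

Left side g^H mod p:
69^2 = 4761 ≡ 45
69^4 ≡ 45^2 = 2025 ≡ 60
69^8 ≡ 60^2 = 3600 ≡ 63
69^16 ≡ 63^2 = 3969 ≡ 39
69^32 ≡ 39^2 = 1521 ≡ 80
69^64 ≡ 80^2 = 6400 ≡ 112
111 = 64 + 32 + 8 + 4 + 2 + 1, so 69^111 ≡ 112·80·63·60·45·69 ≡ 18 (mod 131)
Right side y^r · r^s mod p:
39^2 = 1521 ≡ 80
39^4 ≡ 80^2 = 6400 ≡ 112
39^8 ≡ 112^2 = 12544 ≡ 99
39^16 ≡ 99^2 = 9801 ≡ 107
39^32 ≡ 107^2 = 11449 ≡ 52
39^64 ≡ 52^2 = 2704 ≡ 84
71 = 64 + 4 + 2 + 1, so 39^71 ≡ 84·112·80·39 ≡ 52 (mod 131)
71^2 = 5041 ≡ 63
71^4 ≡ 63^2 = 3969 ≡ 39
71^8 ≡ 39^2 = 1521 ≡ 80
71^16 ≡ 80^2 = 6400 ≡ 112
71^32 ≡ 112^2 = 12544 ≡ 99
71^64 ≡ 99^2 = 9801 ≡ 107
111 = 64 + 32 + 8 + 4 + 2 + 1, so 71^111 ≡ 107·99·80·39·63·71 ≡ 86 (mod 131)
52·86 = 4472 ≡ 18 (mod 131)
18 ≡ 18 (mod 131), so the signature is genuine.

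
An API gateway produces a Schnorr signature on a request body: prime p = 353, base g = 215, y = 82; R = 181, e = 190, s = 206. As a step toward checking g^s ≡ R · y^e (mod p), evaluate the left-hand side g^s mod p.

215^206 mod 353 = 267

267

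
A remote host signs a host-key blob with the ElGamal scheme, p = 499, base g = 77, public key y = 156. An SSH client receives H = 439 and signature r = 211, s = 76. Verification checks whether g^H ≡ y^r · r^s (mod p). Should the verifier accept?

reject

Left side g^H mod p:
Squares mod 499: 77^1≡77, 77^2≡440, 77^4≡487, 77^8≡144, 77^16≡277, 77^32≡382, 77^64≡216, 77^128≡249, 77^256≡125
439 = 256 + 128 + 32 + 16 + 4 + 2 + 1, so 77^439 ≡ 125·249·382·277·487·440·77 ≡ 467 (mod 499)
Right side y^r · r^s mod p:
Squares mod 499: 156^1≡156, 156^2≡384, 156^4≡251, 156^8≡127, 156^16≡161, 156^32≡472, 156^64≡230, 156^128≡6
211 = 128 + 64 + 16 + 2 + 1, so 156^211 ≡ 6·230·161·384·156 ≡ 6 (mod 499)
Squares mod 499: 211^1≡211, 211^2≡110, 211^4≡124, 211^8≡406, 211^16≡166, 211^32≡111, 211^64≡345
76 = 64 + 8 + 4, so 211^76 ≡ 345·406·124 ≡ 486 (mod 499)
6·486 = 2916 ≡ 421 (mod 499)
467 ≠ 421, so verification fails.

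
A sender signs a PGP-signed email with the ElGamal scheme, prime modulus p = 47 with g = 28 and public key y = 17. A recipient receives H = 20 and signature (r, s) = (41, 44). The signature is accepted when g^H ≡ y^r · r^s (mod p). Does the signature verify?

Left side g^H mod p:
Squares mod 47: 28^1≡28, 28^2≡32, 28^4≡37, 28^8≡6, 28^16≡36
20 = 16 + 4, so 28^20 ≡ 36·37 ≡ 16 (mod 47)
Right side y^r · r^s mod p:
Squares mod 47: 17^1≡17, 17^2≡7, 17^4≡2, 17^8≡4, 17^16≡16, 17^32≡21
41 = 32 + 8 + 1, so 17^41 ≡ 21·4·17 ≡ 18 (mod 47)
Squares mod 47: 41^1≡41, 41^2≡36, 41^4≡27, 41^8≡24, 41^16≡12, 41^32≡3
44 = 32 + 8 + 4, so 41^44 ≡ 3·24·27 ≡ 17 (mod 47)
18·17 = 306 ≡ 24 (mod 47)
16 ≠ 24, so verification fails.

does not verify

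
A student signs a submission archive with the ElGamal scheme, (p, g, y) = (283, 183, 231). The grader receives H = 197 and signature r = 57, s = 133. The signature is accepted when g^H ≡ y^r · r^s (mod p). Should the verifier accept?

reject

Left side g^H mod p:
183^2 = 33489 ≡ 95
183^4 ≡ 95^2 = 9025 ≡ 252
183^8 ≡ 252^2 = 63504 ≡ 112
183^16 ≡ 112^2 = 12544 ≡ 92
183^32 ≡ 92^2 = 8464 ≡ 257
183^64 ≡ 257^2 = 66049 ≡ 110
183^128 ≡ 110^2 = 12100 ≡ 214
197 = 128 + 64 + 4 + 1, so 183^197 ≡ 214·110·252·183 ≡ 186 (mod 283)
Right side y^r · r^s mod p:
231^2 = 53361 ≡ 157
231^4 ≡ 157^2 = 24649 ≡ 28
231^8 ≡ 28^2 = 784 ≡ 218
231^16 ≡ 218^2 = 47524 ≡ 263
231^32 ≡ 263^2 = 69169 ≡ 117
57 = 32 + 16 + 8 + 1, so 231^57 ≡ 117·263·218·231 ≡ 84 (mod 283)
57^2 = 3249 ≡ 136
57^4 ≡ 136^2 = 18496 ≡ 101
57^8 ≡ 101^2 = 10201 ≡ 13
57^16 ≡ 13^2 = 169
57^32 ≡ 169^2 = 28561 ≡ 261
57^64 ≡ 261^2 = 68121 ≡ 201
57^128 ≡ 201^2 = 40401 ≡ 215
133 = 128 + 4 + 1, so 57^133 ≡ 215·101·57 ≡ 196 (mod 283)
84·196 = 16464 ≡ 50 (mod 283)
186 ≠ 50, so verification fails.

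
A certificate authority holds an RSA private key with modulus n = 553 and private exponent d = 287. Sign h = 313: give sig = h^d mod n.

Squares mod 553: h^1≡313, h^2≡88, h^4≡2, h^8≡4, h^16≡16, h^32≡256, h^64≡282, h^128≡445, h^256≡51
287 = 256 + 16 + 8 + 4 + 2 + 1, so h^287 ≡ 51·16·4·2·88·313 ≡ 388 (mod 553)

388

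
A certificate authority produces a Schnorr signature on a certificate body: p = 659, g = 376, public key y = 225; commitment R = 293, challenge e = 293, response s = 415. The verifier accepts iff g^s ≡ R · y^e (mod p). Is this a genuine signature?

forged

g^s mod p:
Squares mod 659: 376^1≡376, 376^2≡350, 376^4≡585, 376^8≡204, 376^16≡99, 376^32≡575, 376^64≡466, 376^128≡345, 376^256≡405
415 = 256 + 128 + 16 + 8 + 4 + 2 + 1, so 376^415 ≡ 405·345·99·204·585·350·376 ≡ 522 (mod 659)
R · y^e mod p:
Squares mod 659: 225^1≡225, 225^2≡541, 225^4≡85, 225^8≡635, 225^16≡576, 225^32≡299, 225^64≡436, 225^128≡304, 225^256≡156
293 = 256 + 32 + 4 + 1, so 225^293 ≡ 156·299·85·225 ≡ 606 (mod 659)
293·606 = 177558 ≡ 287 (mod 659)
522 ≠ 287; the check fails.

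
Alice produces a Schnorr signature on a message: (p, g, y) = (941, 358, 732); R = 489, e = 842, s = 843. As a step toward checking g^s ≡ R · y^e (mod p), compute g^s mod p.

570

358^2 = 128164 ≡ 188
358^4 ≡ 188^2 = 35344 ≡ 527
358^8 ≡ 527^2 = 277729 ≡ 134
358^16 ≡ 134^2 = 17956 ≡ 77
358^32 ≡ 77^2 = 5929 ≡ 283
358^64 ≡ 283^2 = 80089 ≡ 104
358^128 ≡ 104^2 = 10816 ≡ 465
358^256 ≡ 465^2 = 216225 ≡ 736
358^512 ≡ 736^2 = 541696 ≡ 621
843 = 512 + 256 + 64 + 8 + 2 + 1, so 358^843 ≡ 621·736·104·134·188·358 ≡ 570 (mod 941)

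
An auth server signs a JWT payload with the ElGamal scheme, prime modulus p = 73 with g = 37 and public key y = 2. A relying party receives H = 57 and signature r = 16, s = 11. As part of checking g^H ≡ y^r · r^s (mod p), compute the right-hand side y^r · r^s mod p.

2^2 = 4
2^4 ≡ 4^2 = 16
2^8 ≡ 16^2 = 256 ≡ 37
2^16 ≡ 37^2 = 1369 ≡ 55
16^2 = 256 ≡ 37
16^4 ≡ 37^2 = 1369 ≡ 55
16^8 ≡ 55^2 = 3025 ≡ 32
11 = 8 + 2 + 1, so 16^11 ≡ 32·37·16 ≡ 37 (mod 73)
y^r · r^s ≡ 55·37 = 2035 ≡ 64 (mod 73)

64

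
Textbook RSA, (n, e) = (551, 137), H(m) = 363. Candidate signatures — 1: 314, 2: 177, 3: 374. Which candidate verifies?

3

Candidate 1: Squares mod 551: 314^1≡314, 314^2≡518, 314^4≡538, 314^8≡169, 314^16≡460, 314^32≡16, 314^64≡256, 314^128≡518; 137 = 128 + 8 + 1, so 314^137 ≡ 518·169·314 ≡ 451 (mod 551)
Candidate 2: Squares mod 551: 177^1≡177, 177^2≡473, 177^4≡23, 177^8≡529, 177^16≡484, 177^32≡81, 177^64≡500, 177^128≡397; 137 = 128 + 8 + 1, so 177^137 ≡ 397·529·177 ≡ 188 (mod 551)
Candidate 3: Squares mod 551: 374^1≡374, 374^2≡473, 374^4≡23, 374^8≡529, 374^16≡484, 374^32≡81, 374^64≡500, 374^128≡397; 137 = 128 + 8 + 1, so 374^137 ≡ 397·529·374 ≡ 363 (mod 551)
  → matches H(m) = 363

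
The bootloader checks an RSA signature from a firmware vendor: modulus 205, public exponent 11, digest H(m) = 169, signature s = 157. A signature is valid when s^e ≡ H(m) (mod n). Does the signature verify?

s^2 ≡ 157^2 = 24649 ≡ 49
s^4 ≡ 49^2 = 2401 ≡ 146
s^8 ≡ 146^2 = 21316 ≡ 201
11 = 8 + 2 + 1, so s^11 ≡ 201·49·157 ≡ 183 (mod 205)
s^11 mod 205 = 183, but H(m) = 169.

does not verify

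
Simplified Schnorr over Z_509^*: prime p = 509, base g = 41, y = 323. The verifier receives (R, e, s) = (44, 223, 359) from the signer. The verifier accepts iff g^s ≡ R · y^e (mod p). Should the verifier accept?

g^s mod p:
41^2 = 1681 ≡ 154
41^4 ≡ 154^2 = 23716 ≡ 302
41^8 ≡ 302^2 = 91204 ≡ 93
41^16 ≡ 93^2 = 8649 ≡ 505
41^32 ≡ 505^2 = 255025 ≡ 16
41^64 ≡ 16^2 = 256
41^128 ≡ 256^2 = 65536 ≡ 384
41^256 ≡ 384^2 = 147456 ≡ 355
359 = 256 + 64 + 32 + 4 + 2 + 1, so 41^359 ≡ 355·256·16·302·154·41 ≡ 108 (mod 509)
R · y^e mod p:
323^2 = 104329 ≡ 493
323^4 ≡ 493^2 = 243049 ≡ 256
323^8 ≡ 256^2 = 65536 ≡ 384
323^16 ≡ 384^2 = 147456 ≡ 355
323^32 ≡ 355^2 = 126025 ≡ 302
323^64 ≡ 302^2 = 91204 ≡ 93
323^128 ≡ 93^2 = 8649 ≡ 505
223 = 128 + 64 + 16 + 8 + 4 + 2 + 1, so 323^223 ≡ 505·93·355·384·256·493·323 ≡ 95 (mod 509)
44·95 = 4180 ≡ 108 (mod 509)
108 ≡ 108 (mod 509); signature holds.

accept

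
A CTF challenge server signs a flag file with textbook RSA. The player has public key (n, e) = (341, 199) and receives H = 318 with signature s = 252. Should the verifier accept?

s^2 ≡ 252^2 = 63504 ≡ 78
s^4 ≡ 78^2 = 6084 ≡ 287
s^8 ≡ 287^2 = 82369 ≡ 188
s^16 ≡ 188^2 = 35344 ≡ 221
s^32 ≡ 221^2 = 48841 ≡ 78
s^64 ≡ 78^2 = 6084 ≡ 287
s^128 ≡ 287^2 = 82369 ≡ 188
199 = 128 + 64 + 4 + 2 + 1, so s^199 ≡ 188·287·287·78·252 ≡ 318 (mod 341)
s^199 mod 341 = 318 matches H.

accept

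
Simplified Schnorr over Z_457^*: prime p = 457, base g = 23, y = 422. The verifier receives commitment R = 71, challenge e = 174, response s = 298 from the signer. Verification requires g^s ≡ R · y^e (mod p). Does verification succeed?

g^s mod p:
23^2 = 529 ≡ 72
23^4 ≡ 72^2 = 5184 ≡ 157
23^8 ≡ 157^2 = 24649 ≡ 428
23^16 ≡ 428^2 = 183184 ≡ 384
23^32 ≡ 384^2 = 147456 ≡ 302
23^64 ≡ 302^2 = 91204 ≡ 261
23^128 ≡ 261^2 = 68121 ≡ 28
23^256 ≡ 28^2 = 784 ≡ 327
298 = 256 + 32 + 8 + 2, so 23^298 ≡ 327·302·428·72 ≡ 48 (mod 457)
R · y^e mod p:
422^2 = 178084 ≡ 311
422^4 ≡ 311^2 = 96721 ≡ 294
422^8 ≡ 294^2 = 86436 ≡ 63
422^16 ≡ 63^2 = 3969 ≡ 313
422^32 ≡ 313^2 = 97969 ≡ 171
422^64 ≡ 171^2 = 29241 ≡ 450
422^128 ≡ 450^2 = 202500 ≡ 49
174 = 128 + 32 + 8 + 4 + 2, so 422^174 ≡ 49·171·63·294·311 ≡ 57 (mod 457)
71·57 = 4047 ≡ 391 (mod 457)
48 ≠ 391; the check fails.

fails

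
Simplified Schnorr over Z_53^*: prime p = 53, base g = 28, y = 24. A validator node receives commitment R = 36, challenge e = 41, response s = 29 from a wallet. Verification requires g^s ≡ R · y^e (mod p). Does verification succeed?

fails

g^s mod p:
Squares mod 53: 28^1≡28, 28^2≡42, 28^4≡15, 28^8≡13, 28^16≡10
29 = 16 + 8 + 4 + 1, so 28^29 ≡ 10·13·15·28 ≡ 10 (mod 53)
R · y^e mod p:
Squares mod 53: 24^1≡24, 24^2≡46, 24^4≡49, 24^8≡16, 24^16≡44, 24^32≡28
41 = 32 + 8 + 1, so 24^41 ≡ 28·16·24 ≡ 46 (mod 53)
36·46 = 1656 ≡ 13 (mod 53)
10 ≠ 13; the check fails.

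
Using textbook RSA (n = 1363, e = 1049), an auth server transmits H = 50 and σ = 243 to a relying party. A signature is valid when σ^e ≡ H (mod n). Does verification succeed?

Squares mod 1363: σ^1≡243, σ^2≡440, σ^4≡54, σ^8≡190, σ^16≡662, σ^32≡721, σ^64≡538, σ^128≡488, σ^256≡982, σ^512≡683, σ^1024≡343
1049 = 1024 + 16 + 8 + 1, so σ^1049 ≡ 343·662·190·243 ≡ 50 (mod 1363)
Since 50 equals the digest 50, verification succeeds.

passes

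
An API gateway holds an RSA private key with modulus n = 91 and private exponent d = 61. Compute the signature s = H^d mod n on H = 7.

7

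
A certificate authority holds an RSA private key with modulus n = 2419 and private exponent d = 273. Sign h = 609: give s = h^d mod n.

475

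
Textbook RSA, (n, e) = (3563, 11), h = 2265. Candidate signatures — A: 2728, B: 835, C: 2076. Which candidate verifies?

Candidate A: Squares mod 3563: 2728^1≡2728, 2728^2≡2440, 2728^4≡3390, 2728^8≡1425; 11 = 8 + 2 + 1, so 2728^11 ≡ 1425·2440·2728 ≡ 1298 (mod 3563)
Candidate B: Squares mod 3563: 835^1≡835, 835^2≡2440, 835^4≡3390, 835^8≡1425; 11 = 8 + 2 + 1, so 835^11 ≡ 1425·2440·835 ≡ 2265 (mod 3563)
  → matches h = 2265
Candidate C: Squares mod 3563: 2076^1≡2076, 2076^2≡2109, 2076^4≡1257, 2076^8≡1640; 11 = 8 + 2 + 1, so 2076^11 ≡ 1640·2109·2076 ≡ 128 (mod 3563)

B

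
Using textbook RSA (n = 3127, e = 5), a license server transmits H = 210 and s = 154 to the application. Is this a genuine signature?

s^2 ≡ 154^2 = 23716 ≡ 1827
s^4 ≡ 1827^2 = 3337929 ≡ 1420
5 = 4 + 1, so s^5 ≡ 1420·154 ≡ 2917 (mod 3127)
s^5 mod 3127 = 2917, but H = 210.

forged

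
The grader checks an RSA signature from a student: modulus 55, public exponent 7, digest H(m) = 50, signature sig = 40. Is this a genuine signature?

genuine

sig^2 ≡ 40^2 = 1600 ≡ 5
sig^4 ≡ 5^2 = 25
7 = 4 + 2 + 1, so sig^7 ≡ 25·5·40 ≡ 50 (mod 55)
50 = H(m), so the signature checks out.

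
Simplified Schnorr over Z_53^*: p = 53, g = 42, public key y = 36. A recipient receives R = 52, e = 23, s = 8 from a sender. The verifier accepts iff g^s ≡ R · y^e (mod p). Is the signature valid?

invalid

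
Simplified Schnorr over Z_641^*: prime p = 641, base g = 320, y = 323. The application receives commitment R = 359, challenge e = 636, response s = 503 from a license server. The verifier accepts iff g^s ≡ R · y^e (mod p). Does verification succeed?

g^s mod p:
320^2 = 102400 ≡ 481
320^4 ≡ 481^2 = 231361 ≡ 601
320^8 ≡ 601^2 = 361201 ≡ 318
320^16 ≡ 318^2 = 101124 ≡ 487
320^32 ≡ 487^2 = 237169 ≡ 640
320^64 ≡ 640^2 = 409600 ≡ 1
320^128 ≡ 1^2 = 1
320^256 ≡ 1^2 = 1
503 = 256 + 128 + 64 + 32 + 16 + 4 + 2 + 1, so 320^503 ≡ 1·1·1·640·487·601·481·320 ≡ 129 (mod 641)
R · y^e mod p:
323^2 = 104329 ≡ 487
323^4 ≡ 487^2 = 237169 ≡ 640
323^8 ≡ 640^2 = 409600 ≡ 1
323^16 ≡ 1^2 = 1
323^32 ≡ 1^2 = 1
323^64 ≡ 1^2 = 1
323^128 ≡ 1^2 = 1
323^256 ≡ 1^2 = 1
323^512 ≡ 1^2 = 1
636 = 512 + 64 + 32 + 16 + 8 + 4, so 323^636 ≡ 1·1·1·1·1·640 ≡ 640 (mod 641)
359·640 = 229760 ≡ 282 (mod 641)
129 ≠ 282; the check fails.

fails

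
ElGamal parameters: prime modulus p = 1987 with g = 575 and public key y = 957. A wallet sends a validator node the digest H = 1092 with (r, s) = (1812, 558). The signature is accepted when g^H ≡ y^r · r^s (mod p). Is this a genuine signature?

genuine

Left side g^H mod p:
Squares mod 1987: 575^1≡575, 575^2≡783, 575^4≡1093, 575^8≡462, 575^16≡835, 575^32≡1775, 575^64≡1230, 575^128≡793, 575^256≡957, 575^512≡1829, 575^1024≡1120
1092 = 1024 + 64 + 4, so 575^1092 ≡ 1120·1230·1093 ≡ 1979 (mod 1987)
Right side y^r · r^s mod p:
Squares mod 1987: 957^1≡957, 957^2≡1829, 957^4≡1120, 957^8≡603, 957^16≡1975, 957^32≡144, 957^64≡866, 957^128≡857, 957^256≡1246, 957^512≡669, 957^1024≡486
1812 = 1024 + 512 + 256 + 16 + 4, so 957^1812 ≡ 486·669·1246·1975·1120 ≡ 1187 (mod 1987)
Squares mod 1987: 1812^1≡1812, 1812^2≡820, 1812^4≡794, 1812^8≡557, 1812^16≡277, 1812^32≡1223, 1812^64≡1505, 1812^128≡1832, 1812^256≡181, 1812^512≡969
558 = 512 + 32 + 8 + 4 + 2, so 1812^558 ≡ 969·1223·557·794·820 ≡ 1530 (mod 1987)
1187·1530 = 1816110 ≡ 1979 (mod 1987)
1979 ≡ 1979 (mod 1987), so the signature is genuine.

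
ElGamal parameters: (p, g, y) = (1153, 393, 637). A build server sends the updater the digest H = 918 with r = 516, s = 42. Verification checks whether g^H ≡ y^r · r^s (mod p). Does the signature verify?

verifies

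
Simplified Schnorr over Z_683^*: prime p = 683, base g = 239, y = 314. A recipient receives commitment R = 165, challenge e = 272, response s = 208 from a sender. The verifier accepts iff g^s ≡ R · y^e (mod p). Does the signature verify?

verifies

g^s mod p:
239^2 = 57121 ≡ 432
239^4 ≡ 432^2 = 186624 ≡ 165
239^8 ≡ 165^2 = 27225 ≡ 588
239^16 ≡ 588^2 = 345744 ≡ 146
239^32 ≡ 146^2 = 21316 ≡ 143
239^64 ≡ 143^2 = 20449 ≡ 642
239^128 ≡ 642^2 = 412164 ≡ 315
208 = 128 + 64 + 16, so 239^208 ≡ 315·642·146 ≡ 173 (mod 683)
R · y^e mod p:
314^2 = 98596 ≡ 244
314^4 ≡ 244^2 = 59536 ≡ 115
314^8 ≡ 115^2 = 13225 ≡ 248
314^16 ≡ 248^2 = 61504 ≡ 34
314^32 ≡ 34^2 = 1156 ≡ 473
314^64 ≡ 473^2 = 223729 ≡ 388
314^128 ≡ 388^2 = 150544 ≡ 284
314^256 ≡ 284^2 = 80656 ≡ 62
272 = 256 + 16, so 314^272 ≡ 62·34 ≡ 59 (mod 683)
165·59 = 9735 ≡ 173 (mod 683)
173 ≡ 173 (mod 683); signature holds.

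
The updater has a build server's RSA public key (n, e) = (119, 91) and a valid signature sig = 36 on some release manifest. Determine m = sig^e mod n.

8

sig^2 ≡ 36^2 = 1296 ≡ 106
sig^4 ≡ 106^2 = 11236 ≡ 50
sig^8 ≡ 50^2 = 2500 ≡ 1
sig^16 ≡ 1^2 = 1
sig^32 ≡ 1^2 = 1
sig^64 ≡ 1^2 = 1
91 = 64 + 16 + 8 + 2 + 1, so sig^91 ≡ 1·1·1·106·36 ≡ 8 (mod 119)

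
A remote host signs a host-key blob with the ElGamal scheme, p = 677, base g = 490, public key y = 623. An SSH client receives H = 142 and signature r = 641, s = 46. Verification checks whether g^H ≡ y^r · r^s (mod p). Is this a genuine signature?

Left side g^H mod p:
Squares mod 677: 490^1≡490, 490^2≡442, 490^4≡388, 490^8≡250, 490^16≡216, 490^32≡620, 490^64≡541, 490^128≡217
142 = 128 + 8 + 4 + 2, so 490^142 ≡ 217·250·388·442 ≡ 394 (mod 677)
Right side y^r · r^s mod p:
Squares mod 677: 623^1≡623, 623^2≡208, 623^4≡613, 623^8≡34, 623^16≡479, 623^32≡615, 623^64≡459, 623^128≡134, 623^256≡354, 623^512≡71
641 = 512 + 128 + 1, so 623^641 ≡ 71·134·623 ≡ 87 (mod 677)
Squares mod 677: 641^1≡641, 641^2≡619, 641^4≡656, 641^8≡441, 641^16≡182, 641^32≡628
46 = 32 + 8 + 4 + 2, so 641^46 ≡ 628·441·656·619 ≡ 644 (mod 677)
87·644 = 56028 ≡ 514 (mod 677)
394 ≠ 514, so verification fails.

forged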